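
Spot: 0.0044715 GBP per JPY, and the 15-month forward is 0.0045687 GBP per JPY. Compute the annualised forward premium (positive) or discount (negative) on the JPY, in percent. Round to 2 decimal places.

T = 15/12 years.
JPY trades forward at +2.17377% vs spot over the period.
×(1/T) gives 1.74% p.a.

+1.74%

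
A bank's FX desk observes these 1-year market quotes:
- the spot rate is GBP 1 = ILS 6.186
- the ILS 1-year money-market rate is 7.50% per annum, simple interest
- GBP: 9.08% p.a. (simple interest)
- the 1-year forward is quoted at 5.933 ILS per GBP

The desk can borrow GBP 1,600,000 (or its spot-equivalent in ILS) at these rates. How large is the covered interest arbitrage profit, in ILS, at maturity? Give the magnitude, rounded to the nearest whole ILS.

T = 1 year.
Invest the GBP and cover forward: 1,600,000 × 1.090800 × 5.933 = ILS 10,354,746.24.
Convert at spot and invest in ILS: 1,600,000 × 6.186 × 1.075000 = ILS 10,639,920.00.
The quoted forward undervalues GBP, so borrow GBP, convert to ILS at spot, deposit the ILS at 7.50%, and buy GBP forward at 5.933 to cover the loan.
The gap between the two covered legs is ILS 285,174.

ILS 285,174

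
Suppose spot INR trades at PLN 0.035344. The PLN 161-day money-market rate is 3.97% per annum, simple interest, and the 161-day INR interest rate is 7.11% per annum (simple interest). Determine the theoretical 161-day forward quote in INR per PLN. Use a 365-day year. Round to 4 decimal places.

T = 161/365 years.
PLN accumulates by 1 + 0.0397×161/365 = 1.01751151.
INR growth factor: 1 + 0.0711×161/365 = 1.03136192.
So F = 0.035344 × 1.01751151 / 1.03136192 = 0.034869357 (PLN/INR).
Invert for INR per PLN: 1 / 0.034869357 = 28.6785.

28.6785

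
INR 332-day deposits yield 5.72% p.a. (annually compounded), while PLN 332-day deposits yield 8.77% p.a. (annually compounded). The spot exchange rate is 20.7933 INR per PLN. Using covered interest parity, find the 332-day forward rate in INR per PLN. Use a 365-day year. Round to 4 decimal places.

20.2623

T = 332/365 years.
Growth of 1 INR over T: (1 + 0.0572)^(332/365) = 1.05189668.
PLN accumulates by (1 + 0.0877)^(332/365) = 1.07946435.
So F = 20.7933 × 1.05189668 / 1.07946435 = 20.262275 (INR/PLN).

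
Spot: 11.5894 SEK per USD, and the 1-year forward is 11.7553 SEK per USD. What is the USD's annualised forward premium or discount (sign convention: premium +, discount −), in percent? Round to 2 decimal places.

T = 1 year.
Period premium: (11.7553 − 11.5894)/11.5894 = 0.0143148.
×(1/T) gives 1.43% p.a.

+1.43%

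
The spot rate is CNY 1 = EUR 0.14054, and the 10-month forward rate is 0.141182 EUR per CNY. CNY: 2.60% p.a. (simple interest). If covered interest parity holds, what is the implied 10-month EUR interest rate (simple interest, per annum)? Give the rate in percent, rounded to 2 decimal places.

T = 10/12 years.
F/S = 0.141182/0.14054 = 1.0045681 = (growth of EUR) / (growth of CNY).
CNY growth factor: 1 + 0.0260×10/12 = 1.0216667.
Hence g_EUR = 1.0263338.
r = (1.0263338 − 1)/(10/12) = 0.031601 → 3.16%.

3.16%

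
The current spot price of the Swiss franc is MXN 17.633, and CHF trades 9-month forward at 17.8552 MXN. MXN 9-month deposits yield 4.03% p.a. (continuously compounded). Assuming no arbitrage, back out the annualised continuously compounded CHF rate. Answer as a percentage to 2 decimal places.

T = 9/12 years.
By CIP, F/S equals the MXN-to-CHF growth ratio: 17.8552/17.633 = 1.0126014.
MXN growth factor: e^(0.0403×9/12) = 1.0306864.
So the CHF growth factor = 1.0178599.
Take logs: ln 1.0178599 / (9/12) = 0.023603, so 2.36%.

2.36%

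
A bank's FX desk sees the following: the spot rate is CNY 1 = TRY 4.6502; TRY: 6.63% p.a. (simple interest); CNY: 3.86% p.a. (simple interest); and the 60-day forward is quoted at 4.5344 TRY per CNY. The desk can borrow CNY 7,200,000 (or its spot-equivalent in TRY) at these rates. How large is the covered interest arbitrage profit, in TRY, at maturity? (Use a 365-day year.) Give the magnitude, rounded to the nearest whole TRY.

T = 60/365 years.
Route A — deposit CNY, sell forward: 7,200,000 × 1.0063452055 × 4.5344 = TRY 32,854,836.24.
Route B — convert at spot, deposit TRY: 7,200,000 × 4.6502 × 1.0108986301 = TRY 33,846,341.83.
The quoted forward undervalues CNY, so borrow CNY, convert to TRY at spot, deposit the TRY at 6.63%, and buy CNY forward at 4.5344 to cover the loan.
Arbitrage profit = |32,854,836.24 − 33,846,341.83| = TRY 991,506.

TRY 991,506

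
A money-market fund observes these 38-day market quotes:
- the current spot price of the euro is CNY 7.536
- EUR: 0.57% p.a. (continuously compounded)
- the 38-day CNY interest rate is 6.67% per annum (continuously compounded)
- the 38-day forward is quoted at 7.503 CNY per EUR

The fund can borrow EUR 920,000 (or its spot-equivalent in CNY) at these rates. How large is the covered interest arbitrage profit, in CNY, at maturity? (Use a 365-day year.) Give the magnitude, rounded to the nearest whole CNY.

CNY 74,574

T = 38/365 years.
Route A — deposit EUR, sell forward: 920,000 × 1.000593601 × 7.503 = CNY 6,906,857.49.
Route B — convert at spot, deposit CNY: 920,000 × 7.536 × 1.006968276 = CNY 6,981,431.89.
The quoted forward undervalues EUR, so borrow EUR, convert to CNY at spot, deposit the CNY at 6.67%, and buy EUR forward at 7.503 to cover the loan.
The gap between the two covered legs is CNY 74,574.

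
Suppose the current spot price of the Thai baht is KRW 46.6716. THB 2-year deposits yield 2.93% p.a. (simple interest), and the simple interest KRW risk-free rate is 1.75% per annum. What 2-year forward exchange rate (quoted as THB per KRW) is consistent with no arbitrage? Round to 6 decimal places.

T = 2 years.
Growth of 1 KRW over T: 1 + 0.0175×2 = 1.035000.
Growth of 1 THB over T: 1 + 0.0293×2 = 1.058600.
CIP: F = S · (grow KRW)/(grow THB) = 46.6716 × 1.035000/1.058600 = 45.63112 KRW per THB.
Invert for THB per KRW: 1 / 45.63112 = 0.021915.

0.021915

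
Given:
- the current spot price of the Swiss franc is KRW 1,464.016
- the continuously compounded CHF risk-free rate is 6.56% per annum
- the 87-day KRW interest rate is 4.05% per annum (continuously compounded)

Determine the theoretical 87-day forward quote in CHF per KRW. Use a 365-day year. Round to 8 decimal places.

T = 87/365 years.
Growth of 1 KRW over T: e^(0.0405×87/365) = 1.0097002.
CHF growth factor: e^(0.0656×87/365) = 1.015759.
CIP: F = S · (grow KRW)/(grow CHF) = 1464.016 × 1.0097002/1.015759 = 1455.283 KRW per CHF.
Invert for CHF per KRW: 1 / 1455.283 = 0.00068715.

0.00068715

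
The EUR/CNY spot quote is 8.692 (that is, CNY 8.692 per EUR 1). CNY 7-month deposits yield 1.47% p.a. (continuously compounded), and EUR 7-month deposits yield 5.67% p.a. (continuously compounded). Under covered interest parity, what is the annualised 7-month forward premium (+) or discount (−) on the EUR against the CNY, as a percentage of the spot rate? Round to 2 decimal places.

-4.15%

T = 7/12 years.
CIP forward (CNY per EUR) = 8.692 × 1.0086119/1.0336281 = 8.481633.
(F − S)/S ÷ T = (8.481633 − 8.692)/8.692/(7/12) = -0.041490 → -4.15%.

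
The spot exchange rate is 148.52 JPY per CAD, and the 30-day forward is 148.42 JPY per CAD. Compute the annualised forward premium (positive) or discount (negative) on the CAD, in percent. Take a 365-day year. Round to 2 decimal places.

-0.82%

T = 30/365 years.
(F − S)/S = (148.42 − 148.52)/148.52 = -0.0006733.
Annualise by dividing by T: -0.0006733 / (30/365) = -0.008192 → -0.82%.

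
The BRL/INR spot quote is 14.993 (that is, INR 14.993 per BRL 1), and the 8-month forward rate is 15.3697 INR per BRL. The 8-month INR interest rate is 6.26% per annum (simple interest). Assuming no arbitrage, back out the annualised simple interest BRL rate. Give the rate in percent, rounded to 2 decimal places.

2.43%

T = 8/12 years.
By CIP, F/S equals the INR-to-BRL growth ratio: 15.3697/14.993 = 1.0251251.
INR growth factor: 1 + 0.0626×8/12 = 1.0417333.
Hence g_BRL = 1.0162011.
r = (1.0162011 − 1)/(8/12) = 0.024302 → 2.43%.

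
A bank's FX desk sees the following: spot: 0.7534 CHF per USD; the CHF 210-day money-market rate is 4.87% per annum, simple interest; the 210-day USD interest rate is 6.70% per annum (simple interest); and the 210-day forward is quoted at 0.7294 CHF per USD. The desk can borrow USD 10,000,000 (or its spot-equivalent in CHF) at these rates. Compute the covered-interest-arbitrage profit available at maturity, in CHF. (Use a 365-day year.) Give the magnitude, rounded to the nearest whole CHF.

CHF 169,928

T = 210/365 years.
Keep in USD, deliver into the forward: 10,000,000·1.038547945·0.7294 = CHF 7,575,168.71.
Swap to CHF now, deposit: 10,000,000·0.7534·1.028019178 = CHF 7,745,096.49.
The quoted forward undervalues USD, so borrow USD, convert to CHF at spot, deposit the CHF at 4.87%, and buy USD forward at 0.7294 to cover the loan.
Arbitrage profit = |7,575,168.71 − 7,745,096.49| = CHF 169,928.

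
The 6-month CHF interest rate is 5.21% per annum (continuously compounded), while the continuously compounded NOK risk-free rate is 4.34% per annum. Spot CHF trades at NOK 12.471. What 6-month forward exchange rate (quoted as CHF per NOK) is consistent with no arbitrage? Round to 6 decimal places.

T = 6/12 years.
NOK accumulates by e^(0.0434×6/12) = 1.0219372.
Growth of 1 CHF over T: e^(0.0521×6/12) = 1.0263923.
Forward (NOK per CHF) = 12.471 × 1.0219372 / 1.0263923 = 12.41687.
Quoted the other way: 1/12.41687 = 0.080536 CHF per NOK.

0.080536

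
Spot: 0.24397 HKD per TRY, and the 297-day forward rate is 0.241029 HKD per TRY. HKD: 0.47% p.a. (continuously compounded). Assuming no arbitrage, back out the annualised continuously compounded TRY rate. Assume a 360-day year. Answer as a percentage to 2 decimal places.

T = 297/360 years.
F/S = 0.241029/0.24397 = 0.9879452 = (growth of HKD) / (growth of TRY).
The HKD side grows by e^(0.0047×297/360) = 1.003885.
Hence g_TRY = 1.0161343.
r = ln(1.0161343)/(297/360) = 0.019401 → 1.94%.

1.94%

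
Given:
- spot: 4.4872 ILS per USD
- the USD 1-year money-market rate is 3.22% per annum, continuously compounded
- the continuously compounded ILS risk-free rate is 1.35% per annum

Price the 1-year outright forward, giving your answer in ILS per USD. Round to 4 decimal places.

T = 1 year.
Growth of 1 ILS over T: e^(0.0135×1) = 1.0135915.
Growth of 1 USD over T: e^(0.0322×1) = 1.032724.
CIP: F = S · (grow ILS)/(grow USD) = 4.4872 × 1.0135915/1.032724 = 4.404069 ILS per USD.

4.4041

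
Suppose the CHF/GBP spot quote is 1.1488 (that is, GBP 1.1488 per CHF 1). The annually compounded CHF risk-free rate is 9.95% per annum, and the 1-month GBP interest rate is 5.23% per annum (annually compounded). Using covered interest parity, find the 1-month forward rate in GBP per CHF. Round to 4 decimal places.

T = 1/12 years.
GBP growth factor: (1 + 0.0523)^(1/12) = 1.0042572.
CHF accumulates by (1 + 0.0995)^(1/12) = 1.007936.
So F = 1.1488 × 1.0042572 / 1.007936 = 1.144607 (GBP/CHF).

1.1446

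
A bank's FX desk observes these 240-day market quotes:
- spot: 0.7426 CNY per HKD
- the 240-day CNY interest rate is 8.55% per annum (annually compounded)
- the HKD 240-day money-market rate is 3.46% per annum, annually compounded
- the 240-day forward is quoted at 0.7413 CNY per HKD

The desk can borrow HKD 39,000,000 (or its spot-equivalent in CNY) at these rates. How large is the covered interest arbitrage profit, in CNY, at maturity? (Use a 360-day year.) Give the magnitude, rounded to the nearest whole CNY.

CNY 1,015,742

T = 240/360 years.
Route A — deposit HKD, sell forward: 39,000,000 × 1.0229356541 × 0.7413 = CNY 29,573,785.81.
Route B — convert at spot, deposit CNY: 39,000,000 × 0.7426 × 1.0562171587 = CNY 30,589,527.62.
The quoted forward undervalues HKD, so borrow HKD, convert to CNY at spot, deposit the CNY at 8.55%, and buy HKD forward at 0.7413 to cover the loan.
Arbitrage profit = |29,573,785.81 − 30,589,527.62| = CNY 1,015,742.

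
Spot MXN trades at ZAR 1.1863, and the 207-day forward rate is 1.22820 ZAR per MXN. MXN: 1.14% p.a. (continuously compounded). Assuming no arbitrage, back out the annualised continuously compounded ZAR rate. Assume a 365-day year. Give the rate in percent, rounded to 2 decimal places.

7.26%

T = 207/365 years.
By CIP, F/S equals the ZAR-to-MXN growth ratio: 1.2282/1.1863 = 1.0353199.
MXN growth factor: e^(0.0114×207/365) = 1.0064862.
So the ZAR growth factor = 1.0420352.
r = ln(1.0420352)/(207/365) = 0.072605 → 7.26%.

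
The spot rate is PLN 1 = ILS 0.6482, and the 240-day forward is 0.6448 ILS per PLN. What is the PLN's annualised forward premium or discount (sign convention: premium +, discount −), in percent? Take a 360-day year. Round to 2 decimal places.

-0.79%

T = 240/360 years.
(F − S)/S = (0.6448 − 0.6482)/0.6482 = -0.0052453.
Per annum: -0.0052453 / (240/360) = -0.007868 = -0.79%.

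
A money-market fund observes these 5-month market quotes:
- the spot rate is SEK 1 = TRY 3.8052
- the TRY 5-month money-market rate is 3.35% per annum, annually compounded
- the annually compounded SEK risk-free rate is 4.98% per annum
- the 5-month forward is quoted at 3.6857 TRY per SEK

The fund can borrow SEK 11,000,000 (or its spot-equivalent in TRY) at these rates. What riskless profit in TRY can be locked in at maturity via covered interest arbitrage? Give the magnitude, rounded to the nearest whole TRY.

T = 5/12 years.
Route A — deposit SEK, sell forward: 11,000,000 × 1.0204562819 × 3.6857 = TRY 41,372,052.90.
Route B — convert at spot, deposit TRY: 11,000,000 × 3.8052 × 1.0138243092 = TRY 42,435,846.88.
The quoted forward undervalues SEK, so borrow SEK, convert to TRY at spot, deposit the TRY at 3.35%, and buy SEK forward at 3.6857 to cover the loan.
Arbitrage profit = |41,372,052.90 − 42,435,846.88| = TRY 1,063,794.

TRY 1,063,794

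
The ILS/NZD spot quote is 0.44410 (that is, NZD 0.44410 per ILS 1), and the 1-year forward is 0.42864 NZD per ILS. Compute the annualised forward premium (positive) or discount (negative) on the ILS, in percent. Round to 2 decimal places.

-3.48%

T = 1 year.
ILS trades forward at -3.48120% vs spot over the period.
Per annum: -0.0348120 / 1 = -0.034812 = -3.48%.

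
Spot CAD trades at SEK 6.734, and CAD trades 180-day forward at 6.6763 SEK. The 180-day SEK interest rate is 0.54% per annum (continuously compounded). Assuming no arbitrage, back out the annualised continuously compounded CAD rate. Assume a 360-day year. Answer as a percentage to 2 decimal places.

T = 180/360 years.
By CIP, F/S equals the SEK-to-CAD growth ratio: 6.6763/6.734 = 0.9914315.
The SEK side grows by e^(0.0054×180/360) = 1.0027036.
Hence g_CAD = 1.0113695.
Take logs: ln 1.0113695 / (180/360) = 0.022611, so 2.26%.

2.26%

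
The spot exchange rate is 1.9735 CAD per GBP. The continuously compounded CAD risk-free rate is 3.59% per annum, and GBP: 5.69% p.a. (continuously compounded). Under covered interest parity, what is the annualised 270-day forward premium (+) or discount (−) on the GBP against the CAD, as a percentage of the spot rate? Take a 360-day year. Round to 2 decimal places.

-2.08%

T = 270/360 years.
F = S · g_CAD/g_GBP = 1.9735 × 1.0272908/1.0435987 = 1.9426609.
(F − S)/S ÷ T = (1.9426609 − 1.9735)/1.9735/(270/360) = -0.020835 → -2.08%.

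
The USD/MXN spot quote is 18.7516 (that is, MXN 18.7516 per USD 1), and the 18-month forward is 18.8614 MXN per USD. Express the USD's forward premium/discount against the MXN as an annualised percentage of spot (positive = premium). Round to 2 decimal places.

+0.39%

T = 18/12 years.
USD trades forward at +0.58555% vs spot over the period.
×(1/T) gives 0.39% p.a.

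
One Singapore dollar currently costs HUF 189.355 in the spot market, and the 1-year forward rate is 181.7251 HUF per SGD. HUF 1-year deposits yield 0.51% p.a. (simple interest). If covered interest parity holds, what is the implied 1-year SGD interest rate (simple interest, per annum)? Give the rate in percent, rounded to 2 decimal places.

4.73%

T = 1 year.
By CIP, F/S equals the HUF-to-SGD growth ratio: 181.7251/189.355 = 0.9597058.
The HUF side grows by 1 + 0.0051×1 = 1.005100.
So the SGD growth factor = 1.0473001.
r = (1.0473001 − 1)/1 = 0.047300 → 4.73%.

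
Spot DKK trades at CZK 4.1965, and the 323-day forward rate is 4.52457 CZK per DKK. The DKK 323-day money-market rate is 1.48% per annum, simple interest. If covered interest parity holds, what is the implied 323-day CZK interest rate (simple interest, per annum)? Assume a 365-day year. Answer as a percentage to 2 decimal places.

T = 323/365 years.
By CIP, F/S equals the CZK-to-DKK growth ratio: 4.52457/4.1965 = 1.0781771.
DKK growth factor: 1 + 0.0148×323/365 = 1.013097.
So the CZK growth factor = 1.092298.
r = (1.092298 − 1)/(323/365) = 0.104300 → 10.43%.

10.43%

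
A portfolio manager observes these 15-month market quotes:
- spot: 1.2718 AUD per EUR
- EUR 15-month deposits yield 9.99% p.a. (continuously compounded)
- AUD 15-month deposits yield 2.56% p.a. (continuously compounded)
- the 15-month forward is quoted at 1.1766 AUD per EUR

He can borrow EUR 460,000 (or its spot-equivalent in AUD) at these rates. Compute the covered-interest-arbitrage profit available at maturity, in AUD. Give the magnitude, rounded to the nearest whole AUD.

T = 15/12 years.
Route A — deposit EUR, sell forward: 460,000 × 1.13300682 × 1.1766 = AUD 613,224.08.
Route B — convert at spot, deposit AUD: 460,000 × 1.2718 × 1.03251751 = AUD 604,051.65.
The quoted forward overvalues EUR, so borrow AUD, buy EUR at spot, deposit the EUR at 9.99%, and sell the proceeds forward at 1.1766.
Profit = 613,224.08 − 604,051.65 = AUD 9,172.

AUD 9,172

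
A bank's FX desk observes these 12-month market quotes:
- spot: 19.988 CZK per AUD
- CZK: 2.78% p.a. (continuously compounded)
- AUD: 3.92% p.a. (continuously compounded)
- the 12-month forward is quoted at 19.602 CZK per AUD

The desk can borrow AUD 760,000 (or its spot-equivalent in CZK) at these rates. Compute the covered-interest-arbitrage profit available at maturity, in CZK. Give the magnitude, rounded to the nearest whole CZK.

CZK 126,011

T = 1 year.
Keep in AUD, deliver into the forward: 760,000·1.0399784585·19.602 = CZK 15,493,099.89.
Swap to CZK now, deposit: 760,000·19.988·1.0281900259 = CZK 15,619,111.30.
The quoted forward undervalues AUD, so borrow AUD, convert to CZK at spot, deposit the CZK at 2.78%, and buy AUD forward at 19.602 to cover the loan.
Profit = 15,619,111.30 − 15,493,099.89 = CZK 126,011.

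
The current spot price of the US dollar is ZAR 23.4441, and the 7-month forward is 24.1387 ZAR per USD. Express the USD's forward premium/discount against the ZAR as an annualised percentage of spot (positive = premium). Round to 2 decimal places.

+5.08%

T = 7/12 years.
(F − S)/S = (24.1387 − 23.4441)/23.4441 = 0.0296279.
×(1/T) gives 5.08% p.a.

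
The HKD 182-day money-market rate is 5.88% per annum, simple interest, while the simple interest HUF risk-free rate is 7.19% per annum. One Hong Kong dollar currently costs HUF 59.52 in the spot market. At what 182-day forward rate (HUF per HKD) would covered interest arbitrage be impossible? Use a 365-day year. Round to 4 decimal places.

59.8977

T = 182/365 years.
Growth of 1 HUF over T: 1 + 0.0719×182/365 = 1.03585151.
Growth of 1 HKD over T: 1 + 0.0588×182/365 = 1.02931945.
CIP: F = S · (grow HUF)/(grow HKD) = 59.52 × 1.03585151/1.02931945 = 59.897714 HUF per HKD.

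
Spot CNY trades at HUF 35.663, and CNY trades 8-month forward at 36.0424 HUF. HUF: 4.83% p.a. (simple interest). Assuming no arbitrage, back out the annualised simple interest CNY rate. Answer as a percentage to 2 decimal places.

T = 8/12 years.
CIP gives F = S · g_HUF/g_CNY, so g_HUF/g_CNY = 36.0424/35.663 = 1.0106385.
The HUF side grows by 1 + 0.0483×8/12 = 1.032200.
That pins the CNY growth at 1.0213345.
(1.0213345 − 1)/T = 0.032002, i.e. 3.20%.

3.20%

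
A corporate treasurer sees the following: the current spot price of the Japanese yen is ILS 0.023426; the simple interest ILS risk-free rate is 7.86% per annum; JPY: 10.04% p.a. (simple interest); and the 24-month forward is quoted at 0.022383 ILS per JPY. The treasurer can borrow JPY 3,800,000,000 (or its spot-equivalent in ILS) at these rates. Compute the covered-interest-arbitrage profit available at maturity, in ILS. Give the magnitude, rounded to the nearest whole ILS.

ILS 878,031

T = 2 years.
Invest the JPY and cover forward: 3,800,000,000 × 1.200800 × 0.022383 = ILS 102,134,524.32.
Convert at spot and invest in ILS: 3,800,000,000 × 0.023426 × 1.157200 = ILS 103,012,555.36.
The quoted forward undervalues JPY, so borrow JPY, convert to ILS at spot, deposit the ILS at 7.86%, and buy JPY forward at 0.022383 to cover the loan.
Arbitrage profit = |102,134,524.32 − 103,012,555.36| = ILS 878,031.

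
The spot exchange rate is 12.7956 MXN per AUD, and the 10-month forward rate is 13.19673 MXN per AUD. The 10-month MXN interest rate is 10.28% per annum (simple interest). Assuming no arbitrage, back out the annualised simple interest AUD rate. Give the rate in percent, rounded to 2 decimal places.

6.32%

T = 10/12 years.
CIP gives F = S · g_MXN/g_AUD, so g_MXN/g_AUD = 13.19673/12.7956 = 1.0313491.
MXN growth factor: 1 + 0.1028×10/12 = 1.0856667.
So the AUD growth factor = 1.0526666.
(1.0526666 − 1)/T = 0.063200, i.e. 6.32%.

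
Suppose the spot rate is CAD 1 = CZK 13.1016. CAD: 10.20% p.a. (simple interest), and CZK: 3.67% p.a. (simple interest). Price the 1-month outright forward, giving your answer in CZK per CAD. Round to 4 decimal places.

13.0309

T = 1/12 years.
CZK accumulates by 1 + 0.0367×1/12 = 1.00305833.
CAD growth factor: 1 + 0.1020×1/12 = 1.008500.
So F = 13.1016 × 1.00305833 / 1.008500 = 13.030906 (CZK/CAD).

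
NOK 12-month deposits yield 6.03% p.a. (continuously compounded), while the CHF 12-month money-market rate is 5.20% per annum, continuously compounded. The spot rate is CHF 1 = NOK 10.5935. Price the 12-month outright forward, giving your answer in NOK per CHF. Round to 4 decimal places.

10.6818

T = 1 year.
NOK accumulates by e^(0.0603×1) = 1.06215515.
CHF growth factor: e^(0.0520×1) = 1.05337574.
Forward (NOK per CHF) = 10.5935 × 1.06215515 / 1.05337574 = 10.681792.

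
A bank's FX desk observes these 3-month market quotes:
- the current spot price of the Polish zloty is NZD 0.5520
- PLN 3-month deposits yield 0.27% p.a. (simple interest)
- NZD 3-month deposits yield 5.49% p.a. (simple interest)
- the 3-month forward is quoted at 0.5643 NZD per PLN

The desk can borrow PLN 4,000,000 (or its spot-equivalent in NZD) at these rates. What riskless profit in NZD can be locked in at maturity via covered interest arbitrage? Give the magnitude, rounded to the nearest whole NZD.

T = 3/12 years.
Route A — deposit PLN, sell forward: 4,000,000 × 1.000675 × 0.5643 = NZD 2,258,723.61.
Route B — convert at spot, deposit NZD: 4,000,000 × 0.5520 × 1.013725 = NZD 2,238,304.80.
The quoted forward overvalues PLN, so borrow NZD, buy PLN at spot, deposit the PLN at 0.27%, and sell the proceeds forward at 0.5643.
Profit = 2,258,723.61 − 2,238,304.80 = NZD 20,419.

NZD 20,419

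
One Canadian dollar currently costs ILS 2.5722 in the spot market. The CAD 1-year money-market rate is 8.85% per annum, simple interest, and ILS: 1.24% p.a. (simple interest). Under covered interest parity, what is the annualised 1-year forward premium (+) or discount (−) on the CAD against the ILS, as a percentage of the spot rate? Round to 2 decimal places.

T = 1 year.
No-arbitrage forward: 2.5722 × 1.012400 / 1.088500 = 2.3923705 ILS/CAD.
Annualised premium = (F − S)/S × (1/T) = (2.3923705 − 2.5722)/2.5722 ÷ 1 = -6.99%.

-6.99%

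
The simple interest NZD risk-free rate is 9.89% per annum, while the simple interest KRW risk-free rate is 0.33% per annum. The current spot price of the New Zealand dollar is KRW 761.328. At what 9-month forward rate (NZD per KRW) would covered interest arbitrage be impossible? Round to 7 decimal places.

0.0014074

T = 9/12 years.
Growth of 1 KRW over T: 1 + 0.0033×9/12 = 1.002475.
NZD growth factor: 1 + 0.0989×9/12 = 1.074175.
CIP: F = S · (grow KRW)/(grow NZD) = 761.328 × 1.002475/1.074175 = 710.5102 KRW per NZD.
Quoted the other way: 1/710.5102 = 0.0014074 NZD per KRW.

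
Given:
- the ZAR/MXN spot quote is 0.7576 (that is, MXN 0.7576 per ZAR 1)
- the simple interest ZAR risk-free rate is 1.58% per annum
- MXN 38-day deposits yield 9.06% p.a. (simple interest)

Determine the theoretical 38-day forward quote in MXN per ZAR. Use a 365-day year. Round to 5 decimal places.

T = 38/365 years.
Growth of 1 MXN over T: 1 + 0.0906×38/365 = 1.0094323.
Growth of 1 ZAR over T: 1 + 0.0158×38/365 = 1.0016449.
Forward (MXN per ZAR) = 0.7576 × 1.0094323 / 1.0016449 = 0.7634900.

0.76349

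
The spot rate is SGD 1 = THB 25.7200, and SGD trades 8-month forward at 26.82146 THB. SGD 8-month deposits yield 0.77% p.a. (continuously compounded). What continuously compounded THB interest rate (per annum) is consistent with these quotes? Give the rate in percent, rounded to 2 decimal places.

7.06%

T = 8/12 years.
CIP gives F = S · g_THB/g_SGD, so g_THB/g_SGD = 26.82146/25.72 = 1.0428250.
The SGD side grows by e^(0.0077×8/12) = 1.0051465.
So the THB growth factor = 1.0481919.
Take logs: ln 1.0481919 / (8/12) = 0.070600, so 7.06%.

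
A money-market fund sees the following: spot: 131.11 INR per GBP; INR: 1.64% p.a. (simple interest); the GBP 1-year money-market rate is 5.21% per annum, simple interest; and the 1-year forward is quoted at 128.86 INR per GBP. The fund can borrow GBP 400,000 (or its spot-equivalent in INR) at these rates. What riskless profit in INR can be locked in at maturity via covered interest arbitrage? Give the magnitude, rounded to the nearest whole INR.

T = 1 year.
Route A — deposit GBP, sell forward: 400,000 × 1.052100 × 128.86 = INR 54,229,442.40.
Route B — convert at spot, deposit INR: 400,000 × 131.11 × 1.016400 = INR 53,304,081.60.
The quoted forward overvalues GBP, so borrow INR, buy GBP at spot, deposit the GBP at 5.21%, and sell the proceeds forward at 128.86.
The gap between the two covered legs is INR 925,361.

INR 925,361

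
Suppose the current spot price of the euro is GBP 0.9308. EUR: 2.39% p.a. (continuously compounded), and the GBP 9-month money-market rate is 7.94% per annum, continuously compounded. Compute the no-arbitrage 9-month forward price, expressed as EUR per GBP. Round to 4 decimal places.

T = 9/12 years.
GBP accumulates by e^(0.0794×9/12) = 1.0613588.
EUR growth factor: e^(0.0239×9/12) = 1.0180866.
Forward (GBP per EUR) = 0.9308 × 1.0613588 / 1.0180866 = 0.9703622.
Quoted the other way: 1/0.9703622 = 1.0305 EUR per GBP.

1.0305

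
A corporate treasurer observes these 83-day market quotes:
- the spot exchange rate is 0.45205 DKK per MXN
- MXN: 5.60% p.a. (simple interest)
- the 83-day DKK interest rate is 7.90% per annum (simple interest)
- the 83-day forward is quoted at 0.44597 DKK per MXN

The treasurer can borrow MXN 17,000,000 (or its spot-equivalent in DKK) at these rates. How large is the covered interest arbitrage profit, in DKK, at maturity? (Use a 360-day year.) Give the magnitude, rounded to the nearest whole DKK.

T = 83/360 years.
Keep in MXN, deliver into the forward: 17,000,000·1.012911111·0.44597 = DKK 7,679,375.46.
Swap to DKK now, deposit: 17,000,000·0.45205·1.018213889 = DKK 7,824,821.00.
The quoted forward undervalues MXN, so borrow MXN, convert to DKK at spot, deposit the DKK at 7.90%, and buy MXN forward at 0.44597 to cover the loan.
The gap between the two covered legs is DKK 145,446.

DKK 145,446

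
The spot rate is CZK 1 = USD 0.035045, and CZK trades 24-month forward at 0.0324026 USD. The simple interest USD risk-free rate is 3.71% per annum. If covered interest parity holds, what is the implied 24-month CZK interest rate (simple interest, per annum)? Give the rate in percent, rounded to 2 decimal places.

T = 2 years.
By CIP, F/S equals the USD-to-CZK growth ratio: 0.0324026/0.035045 = 0.9245998.
USD growth factor: 1 + 0.0371×2 = 1.074200.
So the CZK growth factor = 1.1617999.
(1.1617999 − 1)/T = 0.080900, i.e. 8.09%.

8.09%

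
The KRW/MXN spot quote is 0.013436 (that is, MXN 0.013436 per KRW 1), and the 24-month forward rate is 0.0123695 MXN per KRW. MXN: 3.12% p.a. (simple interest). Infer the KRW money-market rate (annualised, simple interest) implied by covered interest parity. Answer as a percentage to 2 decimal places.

T = 2 years.
CIP gives F = S · g_MXN/g_KRW, so g_MXN/g_KRW = 0.0123695/0.013436 = 0.9206237.
MXN growth factor: 1 + 0.0312×2 = 1.062400.
So the KRW growth factor = 1.1540003.
r = (1.1540003 − 1)/2 = 0.077000 → 7.70%.

7.70%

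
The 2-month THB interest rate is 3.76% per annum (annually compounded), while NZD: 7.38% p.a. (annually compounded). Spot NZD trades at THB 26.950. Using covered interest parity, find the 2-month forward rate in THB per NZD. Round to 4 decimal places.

26.7964

T = 2/12 years.
Growth of 1 THB over T: (1 + 0.0376)^(2/12) = 1.00617069.
NZD growth factor: (1 + 0.0738)^(2/12) = 1.01193799.
Forward (THB per NZD) = 26.95 × 1.00617069 / 1.01193799 = 26.796405.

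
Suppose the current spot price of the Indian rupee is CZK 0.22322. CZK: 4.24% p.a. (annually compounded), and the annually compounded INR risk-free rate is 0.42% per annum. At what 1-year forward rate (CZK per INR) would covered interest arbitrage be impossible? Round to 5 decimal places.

0.23171

T = 1 year.
Growth of 1 CZK over T: (1 + 0.0424)^1 = 1.042400.
INR accumulates by (1 + 0.0042)^1 = 1.004200.
So F = 0.22322 × 1.042400 / 1.004200 = 0.2317113 (CZK/INR).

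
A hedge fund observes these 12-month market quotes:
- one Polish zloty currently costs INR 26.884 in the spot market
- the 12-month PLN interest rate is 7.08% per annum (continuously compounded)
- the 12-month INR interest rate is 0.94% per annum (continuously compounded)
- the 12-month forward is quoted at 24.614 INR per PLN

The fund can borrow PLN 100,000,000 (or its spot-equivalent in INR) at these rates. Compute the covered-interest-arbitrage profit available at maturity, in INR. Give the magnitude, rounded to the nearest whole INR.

INR 71,805,727

T = 1 year.
Route A — deposit PLN, sell forward: 100,000,000 × 1.073366531093 × 24.614 = INR 2,641,984,379.63.
Route B — convert at spot, deposit INR: 100,000,000 × 26.884 × 1.009444318757 = INR 2,713,790,106.55.
The quoted forward undervalues PLN, so borrow PLN, convert to INR at spot, deposit the INR at 0.94%, and buy PLN forward at 24.614 to cover the loan.
Arbitrage profit = |2,641,984,379.63 − 2,713,790,106.55| = INR 71,805,727.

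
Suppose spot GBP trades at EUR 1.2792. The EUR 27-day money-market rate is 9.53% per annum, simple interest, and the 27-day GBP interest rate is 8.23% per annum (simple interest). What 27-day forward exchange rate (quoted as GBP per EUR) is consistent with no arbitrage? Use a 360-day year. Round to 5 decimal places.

0.78098

T = 27/360 years.
EUR accumulates by 1 + 0.0953×27/360 = 1.0071475.
Growth of 1 GBP over T: 1 + 0.0823×27/360 = 1.0061725.
CIP: F = S · (grow EUR)/(grow GBP) = 1.2792 × 1.0071475/1.0061725 = 1.280440 EUR per GBP.
Invert for GBP per EUR: 1 / 1.280440 = 0.78098.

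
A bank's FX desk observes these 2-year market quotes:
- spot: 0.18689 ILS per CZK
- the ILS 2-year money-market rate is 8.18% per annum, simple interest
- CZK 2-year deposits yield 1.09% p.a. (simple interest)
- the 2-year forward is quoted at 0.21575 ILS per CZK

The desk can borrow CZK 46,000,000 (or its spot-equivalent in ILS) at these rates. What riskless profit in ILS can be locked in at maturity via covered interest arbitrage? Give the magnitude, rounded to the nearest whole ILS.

T = 2 years.
Invest the CZK and cover forward: 46,000,000 × 1.021800 × 0.21575 = ILS 10,140,854.10.
Convert at spot and invest in ILS: 46,000,000 × 0.18689 × 1.163600 = ILS 10,003,399.38.
The quoted forward overvalues CZK, so borrow ILS, buy CZK at spot, deposit the CZK at 1.09%, and sell the proceeds forward at 0.21575.
The gap between the two covered legs is ILS 137,455.

ILS 137,455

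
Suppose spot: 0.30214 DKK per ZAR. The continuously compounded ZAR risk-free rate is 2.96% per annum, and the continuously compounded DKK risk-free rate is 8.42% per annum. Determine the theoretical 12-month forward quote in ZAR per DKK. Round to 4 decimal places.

3.1339

T = 1 year.
Growth of 1 DKK over T: e^(0.0842×1) = 1.0878464.
ZAR growth factor: e^(0.0296×1) = 1.0300424.
So F = 0.30214 × 1.0878464 / 1.0300424 = 0.3190955 (DKK/ZAR).
Invert for ZAR per DKK: 1 / 0.3190955 = 3.1339.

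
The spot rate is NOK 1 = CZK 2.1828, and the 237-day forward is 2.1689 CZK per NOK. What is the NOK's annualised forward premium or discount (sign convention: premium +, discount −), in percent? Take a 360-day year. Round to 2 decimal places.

T = 237/360 years.
NOK trades forward at -0.63680% vs spot over the period.
Per annum: -0.0063680 / (237/360) = -0.009673 = -0.97%.

-0.97%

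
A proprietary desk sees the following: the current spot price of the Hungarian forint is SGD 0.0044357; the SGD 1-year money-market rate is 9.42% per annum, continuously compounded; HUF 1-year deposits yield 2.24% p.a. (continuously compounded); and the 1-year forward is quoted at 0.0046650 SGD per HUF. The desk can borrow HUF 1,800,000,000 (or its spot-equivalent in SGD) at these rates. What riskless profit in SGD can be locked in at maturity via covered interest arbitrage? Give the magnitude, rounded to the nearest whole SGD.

SGD 185,726

T = 1 year.
Route A — deposit HUF, sell forward: 1,800,000,000 × 1.022652764 × 0.0046650 = SGD 8,587,215.26.
Route B — convert at spot, deposit SGD: 1,800,000,000 × 0.0044357 × 1.09877948 = SGD 8,772,941.05.
The quoted forward undervalues HUF, so borrow HUF, convert to SGD at spot, deposit the SGD at 9.42%, and buy HUF forward at 0.0046650 to cover the loan.
The gap between the two covered legs is SGD 185,726.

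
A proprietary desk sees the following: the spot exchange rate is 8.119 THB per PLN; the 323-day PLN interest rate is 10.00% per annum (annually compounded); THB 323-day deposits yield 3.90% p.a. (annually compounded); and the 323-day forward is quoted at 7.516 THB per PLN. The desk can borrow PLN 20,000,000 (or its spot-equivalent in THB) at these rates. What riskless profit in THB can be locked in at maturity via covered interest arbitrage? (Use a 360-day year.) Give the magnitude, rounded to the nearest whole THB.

THB 4,310,562

T = 323/360 years.
Keep in PLN, deliver into the forward: 20,000,000·1.08927725916·7.516 = THB 163,740,157.60.
Swap to THB now, deposit: 20,000,000·8.119·1.03492252279 = THB 168,050,719.25.
The quoted forward undervalues PLN, so borrow PLN, convert to THB at spot, deposit the THB at 3.90%, and buy PLN forward at 7.516 to cover the loan.
Profit = 168,050,719.25 − 163,740,157.60 = THB 4,310,562.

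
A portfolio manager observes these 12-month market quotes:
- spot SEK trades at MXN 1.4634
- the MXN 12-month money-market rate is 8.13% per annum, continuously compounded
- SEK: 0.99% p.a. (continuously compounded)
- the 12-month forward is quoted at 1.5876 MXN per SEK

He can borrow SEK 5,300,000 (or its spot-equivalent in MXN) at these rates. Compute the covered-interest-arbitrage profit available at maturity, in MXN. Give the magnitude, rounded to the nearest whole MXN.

MXN 85,069

T = 1 year.
Route A — deposit SEK, sell forward: 5,300,000 × 1.009949167 × 1.5876 = MXN 8,497,995.08.
Route B — convert at spot, deposit MXN: 5,300,000 × 1.4634 × 1.084696257 = MXN 8,412,925.86.
The quoted forward overvalues SEK, so borrow MXN, buy SEK at spot, deposit the SEK at 0.99%, and sell the proceeds forward at 1.5876.
Profit = 8,497,995.08 − 8,412,925.86 = MXN 85,069.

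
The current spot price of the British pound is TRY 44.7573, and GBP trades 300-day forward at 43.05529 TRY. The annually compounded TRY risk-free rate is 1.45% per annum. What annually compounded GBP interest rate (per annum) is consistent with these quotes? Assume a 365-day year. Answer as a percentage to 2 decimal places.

T = 300/365 years.
CIP gives F = S · g_TRY/g_GBP, so g_TRY/g_GBP = 43.05529/44.7573 = 0.9619725.
TRY growth factor: (1 + 0.0145)^(300/365) = 1.0119025.
So the GBP growth factor = 1.0519038.
Annualise: 1.0519038^(365/300) − 1 = 0.063500 = 6.35%.

6.35%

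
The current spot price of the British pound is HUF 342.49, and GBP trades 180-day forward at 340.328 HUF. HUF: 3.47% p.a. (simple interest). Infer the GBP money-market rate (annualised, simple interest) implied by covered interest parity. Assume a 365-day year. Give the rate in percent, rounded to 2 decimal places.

T = 180/365 years.
CIP gives F = S · g_HUF/g_GBP, so g_HUF/g_GBP = 340.328/342.49 = 0.9936874.
HUF growth factor: 1 + 0.0347×180/365 = 1.0171123.
So the GBP growth factor = 1.0235737.
r = (1.0235737 − 1)/(180/365) = 0.047802 → 4.78%.

4.78%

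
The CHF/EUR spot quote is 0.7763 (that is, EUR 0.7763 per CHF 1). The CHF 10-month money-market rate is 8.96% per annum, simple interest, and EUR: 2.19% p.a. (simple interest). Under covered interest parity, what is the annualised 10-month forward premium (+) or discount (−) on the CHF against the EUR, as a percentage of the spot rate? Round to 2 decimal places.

T = 10/12 years.
No-arbitrage forward: 0.7763 × 1.018250 / 1.0746667 = 0.7355466 EUR/CHF.
(F − S)/S ÷ T = (0.7355466 − 0.7763)/0.7763/(10/12) = -0.062996 → -6.30%.

-6.30%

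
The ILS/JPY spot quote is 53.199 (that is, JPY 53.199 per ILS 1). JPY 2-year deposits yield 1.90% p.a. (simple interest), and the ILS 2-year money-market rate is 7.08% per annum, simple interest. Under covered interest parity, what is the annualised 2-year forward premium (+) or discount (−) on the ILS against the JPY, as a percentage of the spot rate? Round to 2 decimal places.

-4.54%

T = 2 years.
No-arbitrage forward: 53.199 × 1.038000 / 1.141600 = 48.371200 JPY/ILS.
(F − S)/S ÷ T = (48.371200 − 53.199)/53.199/2 = -0.045375 → -4.54%.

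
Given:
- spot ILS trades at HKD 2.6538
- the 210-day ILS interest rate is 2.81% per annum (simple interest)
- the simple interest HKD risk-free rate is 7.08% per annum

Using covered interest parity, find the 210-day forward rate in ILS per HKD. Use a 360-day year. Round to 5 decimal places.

T = 210/360 years.
HKD growth factor: 1 + 0.0708×210/360 = 1.041300.
ILS accumulates by 1 + 0.0281×210/360 = 1.0163917.
So F = 2.6538 × 1.041300 / 1.0163917 = 2.718836 (HKD/ILS).
Quoted the other way: 1/2.718836 = 0.36780 ILS per HKD.

0.36780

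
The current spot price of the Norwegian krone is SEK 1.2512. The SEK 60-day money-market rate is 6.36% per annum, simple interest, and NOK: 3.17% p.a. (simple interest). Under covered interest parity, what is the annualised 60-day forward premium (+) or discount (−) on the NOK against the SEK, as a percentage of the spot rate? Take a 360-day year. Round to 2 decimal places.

+3.17%

T = 60/360 years.
F = S · g_SEK/g_NOK = 1.2512 × 1.010600/1.0052833 = 1.2578173.
Annualised premium = (F − S)/S × (1/T) = (1.2578173 − 1.2512)/1.2512 ÷ (60/360) = 3.17%.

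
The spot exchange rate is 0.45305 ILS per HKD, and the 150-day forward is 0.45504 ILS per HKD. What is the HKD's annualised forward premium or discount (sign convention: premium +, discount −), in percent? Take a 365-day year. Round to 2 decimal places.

T = 150/365 years.
Period premium: (0.45504 − 0.45305)/0.45305 = 0.0043925.
×(1/T) gives 1.07% p.a.

+1.07%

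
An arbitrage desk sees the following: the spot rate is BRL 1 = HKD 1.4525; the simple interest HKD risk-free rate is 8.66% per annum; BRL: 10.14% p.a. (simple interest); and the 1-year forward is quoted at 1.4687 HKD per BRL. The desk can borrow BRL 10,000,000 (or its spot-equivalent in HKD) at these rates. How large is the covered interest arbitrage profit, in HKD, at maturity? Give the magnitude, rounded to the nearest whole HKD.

T = 1 year.
Route A — deposit BRL, sell forward: 10,000,000 × 1.101400 × 1.4687 = HKD 16,176,261.80.
Route B — convert at spot, deposit HKD: 10,000,000 × 1.4525 × 1.086600 = HKD 15,782,865.00.
The quoted forward overvalues BRL, so borrow HKD, buy BRL at spot, deposit the BRL at 10.14%, and sell the proceeds forward at 1.4687.
Profit = 16,176,261.80 − 15,782,865.00 = HKD 393,397.

HKD 393,397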